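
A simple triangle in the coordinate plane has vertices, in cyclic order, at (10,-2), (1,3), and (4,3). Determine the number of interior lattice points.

6

By the shoelace formula, twice the signed area is |[10·3 − 1·(-2)] + [1·3 − 4·3] + [4·(-2) − 10·3]| = 15, so the area is 7.5.
The number of boundary lattice points is Σ gcd(|Δx|,|Δy|) = gcd(9,5) + gcd(3,0) + gcd(6,5) = 1+3+1 = 5.
By Pick's theorem A = I + B/2 − 1, so I = 7.5 − 5/2 + 1 = 6.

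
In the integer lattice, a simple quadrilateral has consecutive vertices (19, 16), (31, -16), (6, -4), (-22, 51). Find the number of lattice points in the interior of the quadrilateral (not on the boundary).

Using the shoelace formula, 2A = |(19·(-16) − 31·16) + (31·(-4) − 6·(-16)) + (6·51 − (-22)·(-4)) + ((-22)·16 − 19·51)| = 1931, so the area is 965.5.
Summing gcd(|Δx|,|Δy|) over the edges gives the boundary count: gcd(12,32) + gcd(25,12) + gcd(28,55) + gcd(41,35) = 4+1+1+1 = 7.
By Pick's theorem A = I + B/2 − 1, so I = 965.5 − 7/2 + 1 = 963.

963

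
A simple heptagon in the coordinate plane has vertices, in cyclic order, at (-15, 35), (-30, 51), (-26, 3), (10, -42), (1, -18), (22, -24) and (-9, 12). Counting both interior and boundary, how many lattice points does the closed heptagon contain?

The shoelace formula gives twice the area as |((-15)·51 − (-30)·35) + ((-30)·3 − (-26)·51) + ((-26)·(-42) − 10·3) + (10·(-18) − 1·(-42)) + (1·(-24) − 22·(-18)) + (22·12 − (-9)·(-24)) + ((-9)·35 − (-15)·12)| = 2730, so the area is 1365.
Summing gcd(|Δx|,|Δy|) over the edges gives the boundary count: gcd(15,16) + gcd(4,48) + gcd(36,45) + gcd(9,24) + gcd(21,6) + gcd(31,36) + gcd(6,23) = 1+4+9+3+3+1+1 = 22.
Pick's theorem gives I = A − B/2 + 1 = 1365 − 22/2 + 1 = 1355, so the closed region contains I + B = 1355 + 22 = 1377 lattice points.

1377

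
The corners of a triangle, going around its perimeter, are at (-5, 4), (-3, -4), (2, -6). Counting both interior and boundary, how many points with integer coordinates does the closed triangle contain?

21

The shoelace formula gives twice the area as |((-5)·(-4) − (-3)·4) + ((-3)·(-6) − 2·(-4)) + (2·4 − (-5)·(-6))| = 36, so the area is 18.
Along each edge there are gcd(|Δx|,|Δy|)+1 lattice points, so counting each shared vertex once the boundary has gcd(2,8) + gcd(5,2) + gcd(7,10) = 2+1+1 = 4.
Pick's theorem gives I = A − B/2 + 1 = 18 − 4/2 + 1 = 17, so the closed region contains I + B = 17 + 4 = 21 lattice points.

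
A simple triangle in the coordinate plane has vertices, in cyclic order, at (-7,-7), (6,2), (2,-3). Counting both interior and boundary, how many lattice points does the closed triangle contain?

Using the shoelace formula, 2A = |[(-7)·2 − 6·(-7)] + [6·(-3) − 2·2] + [2·(-7) − (-7)·(-3)]| = 29, so the area is 29/2.
Summing gcd(|Δx|,|Δy|) over the edges gives the boundary count: gcd(13,9) + gcd(4,5) + gcd(9,4) = 1+1+1 = 3.
Pick's theorem gives I = A − B/2 + 1 = 29/2 − 3/2 + 1 = 14, so the closed region contains I + B = 14 + 3 = 17 lattice points.

17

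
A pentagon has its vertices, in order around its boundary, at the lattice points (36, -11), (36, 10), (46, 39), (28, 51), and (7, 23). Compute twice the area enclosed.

By the shoelace formula, twice the signed area is |[36·10 − 36·(-11)] + [36·39 − 46·10] + [46·51 − 28·39] + [28·23 − 7·51] + [7·(-11) − 36·23]| = 2336, so the area is 1168.

2336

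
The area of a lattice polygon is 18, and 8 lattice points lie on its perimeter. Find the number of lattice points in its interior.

From Pick's theorem, I = A − B/2 + 1 = 18 − 8/2 + 1 = 15.

15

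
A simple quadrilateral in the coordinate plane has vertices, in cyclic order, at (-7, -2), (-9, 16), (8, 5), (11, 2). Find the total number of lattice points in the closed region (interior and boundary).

Using the shoelace formula, 2A = |((-7)·16 − (-9)·(-2)) + ((-9)·5 − 8·16) + (8·2 − 11·5) + (11·(-2) − (-7)·2)| = 350, so the area is 175.
The number of boundary lattice points is Σ gcd(|Δx|,|Δy|) = gcd(2,18) + gcd(17,11) + gcd(3,3) + gcd(18,4) = 2+1+3+2 = 8.
Pick's theorem gives I = A − B/2 + 1 = 175 − 8/2 + 1 = 172, so the closed region contains I + B = 172 + 8 = 180 lattice points.

180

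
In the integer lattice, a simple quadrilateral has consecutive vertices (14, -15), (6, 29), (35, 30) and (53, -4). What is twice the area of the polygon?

2808

Using the shoelace formula, 2A = |(14·29 − 6·(-15)) + (6·30 − 35·29) + (35·(-4) − 53·30) + (53·(-15) − 14·(-4))| = 2808, so the area is 1404.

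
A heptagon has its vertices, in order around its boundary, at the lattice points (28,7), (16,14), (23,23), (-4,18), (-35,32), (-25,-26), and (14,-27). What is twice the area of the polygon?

4937

The shoelace formula gives twice the area as |[28·14 − 16·7] + [16·23 − 23·14] + [23·18 − (-4)·23] + [(-4)·32 − (-35)·18] + [(-35)·(-26) − (-25)·32] + [(-25)·(-27) − 14·(-26)] + [14·7 − 28·(-27)]| = 4937, so the area is 4937/2.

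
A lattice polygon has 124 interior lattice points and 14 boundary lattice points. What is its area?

130

Pick's theorem states A = I + B/2 − 1, so A = 124 + 14/2 − 1 = 130.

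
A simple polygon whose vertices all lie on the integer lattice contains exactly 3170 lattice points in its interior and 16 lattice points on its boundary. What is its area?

Pick's theorem states A = I + B/2 − 1, so A = 3170 + 16/2 − 1 = 3177.

3177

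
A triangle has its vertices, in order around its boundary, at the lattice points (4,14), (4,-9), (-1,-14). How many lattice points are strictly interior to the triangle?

44

By the shoelace formula, twice the signed area is |[4·(-9) − 4·14] + [4·(-14) − (-1)·(-9)] + [(-1)·14 − 4·(-14)]| = 115, so the area is 115/2.
Along each edge there are gcd(|Δx|,|Δy|)+1 lattice points, so counting each shared vertex once the boundary has gcd(0,23) + gcd(5,5) + gcd(5,28) = 23+5+1 = 29.
Pick's theorem gives I = A − B/2 + 1 = 115/2 − 29/2 + 1 = 44.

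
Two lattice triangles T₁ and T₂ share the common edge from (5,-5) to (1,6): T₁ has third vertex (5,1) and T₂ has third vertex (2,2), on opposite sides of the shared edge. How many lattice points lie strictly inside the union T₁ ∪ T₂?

The union is the simple quadrilateral with vertices (5,-5), (5,1), (1,6), (2,2) in order.
The shoelace formula gives twice the area as |[5·1 − 5·(-5)] + [5·6 − 1·1] + [1·2 − 2·6] + [2·(-5) − 5·2]| = 29, so the area is 29/2.
Summing gcd(|Δx|,|Δy|) over the edges gives the boundary count: gcd(0,6) + gcd(4,5) + gcd(1,4) + gcd(3,7) = 6+1+1+1 = 9.
By Pick's theorem I = A − B/2 + 1 = 29/2 − 9/2 + 1 = 11.

11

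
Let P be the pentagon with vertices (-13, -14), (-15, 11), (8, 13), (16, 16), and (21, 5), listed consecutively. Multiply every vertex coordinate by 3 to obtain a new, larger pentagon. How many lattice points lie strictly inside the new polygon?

5398

The shoelace formula gives twice the area as |[(-13)·11 − (-15)·(-14)] + [(-15)·13 − 8·11] + [8·16 − 16·13] + [16·5 − 21·16] + [21·(-14) − (-13)·5]| = 1201, so the area is 1201/2.
Along each edge there are gcd(|Δx|,|Δy|)+1 lattice points, so counting each shared vertex once the boundary has gcd(2,25) + gcd(23,2) + gcd(8,3) + gcd(5,11) + gcd(34,19) = 1+1+1+1+1 = 5.
Scaling by 3 multiplies the area by 3² = 9 (so the new area is 5404.5) and multiplies the boundary lattice-point count by 3, giving 15.
By Pick's theorem, the interior count of the dilated polygon is 5404.5 − 15/2 + 1 = 5398.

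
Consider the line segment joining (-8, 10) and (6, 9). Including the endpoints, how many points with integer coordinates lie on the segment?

The number of lattice points on a segment between lattice points is gcd(|Δx|,|Δy|) + 1 = gcd(14,1) + 1 = 1 + 1 = 2.

2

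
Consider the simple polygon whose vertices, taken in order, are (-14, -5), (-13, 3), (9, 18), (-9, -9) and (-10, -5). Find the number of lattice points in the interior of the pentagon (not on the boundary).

169

The shoelace formula gives twice the area as |[(-14)·3 − (-13)·(-5)] + [(-13)·18 − 9·3] + [9·(-9) − (-9)·18] + [(-9)·(-5) − (-10)·(-9)] + [(-10)·(-5) − (-14)·(-5)]| = 352, so the area is 176.
Along each edge there are gcd(|Δx|,|Δy|)+1 lattice points, so counting each shared vertex once the boundary has gcd(1,8) + gcd(22,15) + gcd(18,27) + gcd(1,4) + gcd(4,0) = 1+1+9+1+4 = 16.
By Pick's theorem A = I + B/2 − 1, so I = 176 − 16/2 + 1 = 169.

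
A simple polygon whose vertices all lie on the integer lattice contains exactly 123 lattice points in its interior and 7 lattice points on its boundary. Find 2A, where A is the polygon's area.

251

Pick's theorem states A = I + B/2 − 1, so A = 123 + 7/2 − 1 = 251/2.
Hence 2A = 251.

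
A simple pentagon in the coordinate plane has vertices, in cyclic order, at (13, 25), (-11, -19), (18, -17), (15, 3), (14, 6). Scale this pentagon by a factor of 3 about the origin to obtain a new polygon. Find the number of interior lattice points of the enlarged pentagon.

Using the shoelace formula, 2A = |[13·(-19) − (-11)·25] + [(-11)·(-17) − 18·(-19)] + [18·3 − 15·(-17)] + [15·6 − 14·3] + [14·25 − 13·6]| = 1186, so the area is 593.
Summing gcd(|Δx|,|Δy|) over the edges gives the boundary count: gcd(24,44) + gcd(29,2) + gcd(3,20) + gcd(1,3) + gcd(1,19) = 4+1+1+1+1 = 8.
Scaling by 3 multiplies the area by 3² = 9 (so the new area is 5337) and multiplies the boundary lattice-point count by 3, giving 24.
By Pick's theorem, the interior count of the dilated polygon is 5337 − 24/2 + 1 = 5326.

5326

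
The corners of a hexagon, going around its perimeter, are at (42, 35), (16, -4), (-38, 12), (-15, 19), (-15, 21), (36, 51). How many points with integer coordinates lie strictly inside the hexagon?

1821

Using the shoelace formula, 2A = |[42·(-4) − 16·35] + [16·12 − (-38)·(-4)] + [(-38)·19 − (-15)·12] + [(-15)·21 − (-15)·19] + [(-15)·51 − 36·21] + [36·35 − 42·51]| = 3663, so the area is 1831.5.
Along each edge there are gcd(|Δx|,|Δy|)+1 lattice points, so counting each shared vertex once the boundary has gcd(26,39) + gcd(54,16) + gcd(23,7) + gcd(0,2) + gcd(51,30) + gcd(6,16) = 13+2+1+2+3+2 = 23.
Pick's theorem gives I = A − B/2 + 1 = 1831.5 − 23/2 + 1 = 1821.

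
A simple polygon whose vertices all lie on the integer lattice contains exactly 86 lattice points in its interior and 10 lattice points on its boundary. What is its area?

Pick's theorem states A = I + B/2 − 1, so A = 86 + 10/2 − 1 = 90.

90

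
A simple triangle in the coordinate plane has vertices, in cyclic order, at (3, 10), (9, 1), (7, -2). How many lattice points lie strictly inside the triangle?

15

The shoelace formula gives twice the area as |[3·1 − 9·10] + [9·(-2) − 7·1] + [7·10 − 3·(-2)]| = 36, so the area is 18.
Summing gcd(|Δx|,|Δy|) over the edges gives the boundary count: gcd(6,9) + gcd(2,3) + gcd(4,12) = 3+1+4 = 8.
Pick's theorem gives I = A − B/2 + 1 = 18 − 8/2 + 1 = 15.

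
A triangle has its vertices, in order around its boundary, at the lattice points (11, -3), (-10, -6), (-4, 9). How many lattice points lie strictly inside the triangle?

145

The shoelace formula gives twice the area as |(11·(-6) − (-10)·(-3)) + ((-10)·9 − (-4)·(-6)) + ((-4)·(-3) − 11·9)| = 297, so the area is 297/2.
Along each edge there are gcd(|Δx|,|Δy|)+1 lattice points, so counting each shared vertex once the boundary has gcd(21,3) + gcd(6,15) + gcd(15,12) = 3+3+3 = 9.
Pick's theorem gives I = A − B/2 + 1 = 297/2 − 9/2 + 1 = 145.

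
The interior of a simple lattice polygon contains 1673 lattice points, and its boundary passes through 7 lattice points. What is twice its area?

Pick's theorem states A = I + B/2 − 1, so A = 1673 + 7/2 − 1 = 3351/2.
Hence 2A = 3351.

3351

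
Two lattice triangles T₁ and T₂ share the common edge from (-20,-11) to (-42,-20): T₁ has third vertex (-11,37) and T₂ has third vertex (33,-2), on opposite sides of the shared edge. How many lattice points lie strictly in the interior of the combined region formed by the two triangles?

The union is the simple quadrilateral with vertices (-20,-11), (-11,37), (-42,-20), (33,-2) in order.
The shoelace formula gives twice the area as |((-20)·37 − (-11)·(-11)) + ((-11)·(-20) − (-42)·37) + ((-42)·(-2) − 33·(-20)) + (33·(-11) − (-20)·(-2))| = 1254, so the area is 627.
The number of boundary lattice points is Σ gcd(|Δx|,|Δy|) = gcd(9,48) + gcd(31,57) + gcd(75,18) + gcd(53,9) = 3+1+3+1 = 8.
By Pick's theorem I = A − B/2 + 1 = 627 − 8/2 + 1 = 624.

624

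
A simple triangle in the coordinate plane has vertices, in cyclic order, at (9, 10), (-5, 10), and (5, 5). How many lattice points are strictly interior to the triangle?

Using the shoelace formula, 2A = |(9·10 − (-5)·10) + ((-5)·5 − 5·10) + (5·10 − 9·5)| = 70, so the area is 35.
Along each edge there are gcd(|Δx|,|Δy|)+1 lattice points, so counting each shared vertex once the boundary has gcd(14,0) + gcd(10,5) + gcd(4,5) = 14+5+1 = 20.
Pick's theorem gives I = A − B/2 + 1 = 35 − 20/2 + 1 = 26.

26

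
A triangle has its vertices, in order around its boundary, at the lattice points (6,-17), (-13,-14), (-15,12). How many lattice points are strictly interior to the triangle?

Using the shoelace formula, 2A = |[6·(-14) − (-13)·(-17)] + [(-13)·12 − (-15)·(-14)] + [(-15)·(-17) − 6·12]| = 488, so the area is 244.
Along each edge there are gcd(|Δx|,|Δy|)+1 lattice points, so counting each shared vertex once the boundary has gcd(19,3) + gcd(2,26) + gcd(21,29) = 1+2+1 = 4.
By Pick's theorem A = I + B/2 − 1, so I = 244 − 4/2 + 1 = 243.

243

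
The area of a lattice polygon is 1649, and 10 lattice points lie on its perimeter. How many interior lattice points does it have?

Pick's theorem A = I + B/2 − 1 rearranges to I = A − B/2 + 1 = 1649 − 10/2 + 1 = 1645.

1645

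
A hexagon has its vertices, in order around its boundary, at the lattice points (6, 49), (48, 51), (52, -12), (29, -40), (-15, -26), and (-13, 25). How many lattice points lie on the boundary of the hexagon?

Along each edge there are gcd(|Δx|,|Δy|)+1 lattice points, so counting each shared vertex once the boundary has gcd(42,2) + gcd(4,63) + gcd(23,28) + gcd(44,14) + gcd(2,51) + gcd(19,24) = 2+1+1+2+1+1 = 8.

8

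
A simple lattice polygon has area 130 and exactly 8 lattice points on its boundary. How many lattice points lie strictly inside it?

127

Pick's theorem A = I + B/2 − 1 rearranges to I = A − B/2 + 1 = 130 − 8/2 + 1 = 127.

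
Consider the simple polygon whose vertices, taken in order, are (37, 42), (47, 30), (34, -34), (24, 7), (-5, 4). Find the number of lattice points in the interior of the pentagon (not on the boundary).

1325

The shoelace formula gives twice the area as |(37·30 − 47·42) + (47·(-34) − 34·30) + (34·7 − 24·(-34)) + (24·4 − (-5)·7) + ((-5)·42 − 37·4)| = 2655, so the area is 2655/2.
The number of boundary lattice points is Σ gcd(|Δx|,|Δy|) = gcd(10,12) + gcd(13,64) + gcd(10,41) + gcd(29,3) + gcd(42,38) = 2+1+1+1+2 = 7.
By Pick's theorem A = I + B/2 − 1, so I = 2655/2 − 7/2 + 1 = 1325.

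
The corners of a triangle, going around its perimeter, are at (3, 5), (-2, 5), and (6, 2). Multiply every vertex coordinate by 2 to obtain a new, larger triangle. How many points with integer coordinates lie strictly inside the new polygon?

By the shoelace formula, twice the signed area is |[3·5 − (-2)·5] + [(-2)·2 − 6·5] + [6·5 − 3·2]| = 15, so the area is 7.5.
The number of boundary lattice points is Σ gcd(|Δx|,|Δy|) = gcd(5,0) + gcd(8,3) + gcd(3,3) = 5+1+3 = 9.
Scaling by 2 multiplies the area by 2² = 4 (so the new area is 30) and multiplies the boundary lattice-point count by 2, giving 18.
By Pick's theorem, the interior count of the dilated polygon is 30 − 18/2 + 1 = 22.

22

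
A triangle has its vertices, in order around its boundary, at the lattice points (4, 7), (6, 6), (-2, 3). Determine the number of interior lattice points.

Using the shoelace formula, 2A = |(4·6 − 6·7) + (6·3 − (-2)·6) + ((-2)·7 − 4·3)| = 14, so the area is 7.
Along each edge there are gcd(|Δx|,|Δy|)+1 lattice points, so counting each shared vertex once the boundary has gcd(2,1) + gcd(8,3) + gcd(6,4) = 1+1+2 = 4.
Pick's theorem gives I = A − B/2 + 1 = 7 − 4/2 + 1 = 6.

6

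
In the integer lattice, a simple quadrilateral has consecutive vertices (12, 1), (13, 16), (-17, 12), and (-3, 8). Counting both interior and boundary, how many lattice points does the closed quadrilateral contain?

By the shoelace formula, twice the signed area is |(12·16 − 13·1) + (13·12 − (-17)·16) + ((-17)·8 − (-3)·12) + ((-3)·1 − 12·8)| = 408, so the area is 204.
The number of boundary lattice points is Σ gcd(|Δx|,|Δy|) = gcd(1,15) + gcd(30,4) + gcd(14,4) + gcd(15,7) = 1+2+2+1 = 6.
Pick's theorem gives I = A − B/2 + 1 = 204 − 6/2 + 1 = 202, so the closed region contains I + B = 202 + 6 = 208 lattice points.

208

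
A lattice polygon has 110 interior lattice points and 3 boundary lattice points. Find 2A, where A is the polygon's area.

Pick's theorem states A = I + B/2 − 1, so A = 110 + 3/2 − 1 = 221/2.
Hence 2A = 221.

221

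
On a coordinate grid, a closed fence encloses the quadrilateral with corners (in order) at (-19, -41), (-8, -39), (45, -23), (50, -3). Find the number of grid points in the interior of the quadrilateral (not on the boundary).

By the shoelace formula, twice the signed area is |[(-19)·(-39) − (-8)·(-41)] + [(-8)·(-23) − 45·(-39)] + [45·(-3) − 50·(-23)] + [50·(-41) − (-19)·(-3)]| = 1260, so the area is 630.
The number of boundary lattice points is Σ gcd(|Δx|,|Δy|) = gcd(11,2) + gcd(53,16) + gcd(5,20) + gcd(69,38) = 1+1+5+1 = 8.
By Pick's theorem A = I + B/2 − 1, so I = 630 − 8/2 + 1 = 627.

627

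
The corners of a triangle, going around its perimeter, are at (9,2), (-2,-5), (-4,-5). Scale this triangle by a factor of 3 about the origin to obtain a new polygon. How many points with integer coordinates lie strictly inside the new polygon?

Using the shoelace formula, 2A = |[9·(-5) − (-2)·2] + [(-2)·(-5) − (-4)·(-5)] + [(-4)·2 − 9·(-5)]| = 14, so the area is 7.
Along each edge there are gcd(|Δx|,|Δy|)+1 lattice points, so counting each shared vertex once the boundary has gcd(11,7) + gcd(2,0) + gcd(13,7) = 1+2+1 = 4.
Scaling by 3 multiplies the area by 3² = 9 (so the new area is 63) and multiplies the boundary lattice-point count by 3, giving 12.
By Pick's theorem, the interior count of the dilated polygon is 63 − 12/2 + 1 = 58.

58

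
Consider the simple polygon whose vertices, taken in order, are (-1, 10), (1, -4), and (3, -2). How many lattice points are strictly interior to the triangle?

13

Using the shoelace formula, 2A = |[(-1)·(-4) − 1·10] + [1·(-2) − 3·(-4)] + [3·10 − (-1)·(-2)]| = 32, so the area is 16.
Along each edge there are gcd(|Δx|,|Δy|)+1 lattice points, so counting each shared vertex once the boundary has gcd(2,14) + gcd(2,2) + gcd(4,12) = 2+2+4 = 8.
Pick's theorem gives I = A − B/2 + 1 = 16 − 8/2 + 1 = 13.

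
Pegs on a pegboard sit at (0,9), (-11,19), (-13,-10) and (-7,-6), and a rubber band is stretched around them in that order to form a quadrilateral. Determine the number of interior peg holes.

199

By the shoelace formula, twice the signed area is |[0·19 − (-11)·9] + [(-11)·(-10) − (-13)·19] + [(-13)·(-6) − (-7)·(-10)] + [(-7)·9 − 0·(-6)]| = 401, so the area is 200.5.
Along each edge there are gcd(|Δx|,|Δy|)+1 lattice points, so counting each shared vertex once the boundary has gcd(11,10) + gcd(2,29) + gcd(6,4) + gcd(7,15) = 1+1+2+1 = 5.
Pick's theorem gives I = A − B/2 + 1 = 200.5 − 5/2 + 1 = 199.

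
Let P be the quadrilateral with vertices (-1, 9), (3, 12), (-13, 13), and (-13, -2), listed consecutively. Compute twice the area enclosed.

Using the shoelace formula, 2A = |[(-1)·12 − 3·9] + [3·13 − (-13)·12] + [(-13)·(-2) − (-13)·13] + [(-13)·9 − (-1)·(-2)]| = 232, so the area is 116.

232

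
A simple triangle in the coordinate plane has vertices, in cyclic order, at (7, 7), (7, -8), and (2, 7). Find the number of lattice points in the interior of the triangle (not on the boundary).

26

By the shoelace formula, twice the signed area is |(7·(-8) − 7·7) + (7·7 − 2·(-8)) + (2·7 − 7·7)| = 75, so the area is 37.5.
Along each edge there are gcd(|Δx|,|Δy|)+1 lattice points, so counting each shared vertex once the boundary has gcd(0,15) + gcd(5,15) + gcd(5,0) = 15+5+5 = 25.
By Pick's theorem A = I + B/2 − 1, so I = 37.5 − 25/2 + 1 = 26.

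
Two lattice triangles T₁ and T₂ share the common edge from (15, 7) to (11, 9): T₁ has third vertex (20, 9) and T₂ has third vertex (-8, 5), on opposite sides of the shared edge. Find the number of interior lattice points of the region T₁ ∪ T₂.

The union is the simple quadrilateral with vertices (15, 7), (20, 9), (11, 9), (-8, 5) in order.
The shoelace formula gives twice the area as |[15·9 − 20·7] + [20·9 − 11·9] + [11·5 − (-8)·9] + [(-8)·7 − 15·5]| = 72, so the area is 36.
The number of boundary lattice points is Σ gcd(|Δx|,|Δy|) = gcd(5,2) + gcd(9,0) + gcd(19,4) + gcd(23,2) = 1+9+1+1 = 12.
By Pick's theorem I = A − B/2 + 1 = 36 − 12/2 + 1 = 31.

31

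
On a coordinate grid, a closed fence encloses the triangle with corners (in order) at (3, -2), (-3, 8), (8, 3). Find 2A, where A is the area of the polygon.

The shoelace formula gives twice the area as |[3·8 − (-3)·(-2)] + [(-3)·3 − 8·8] + [8·(-2) − 3·3]| = 80, so the area is 40.

80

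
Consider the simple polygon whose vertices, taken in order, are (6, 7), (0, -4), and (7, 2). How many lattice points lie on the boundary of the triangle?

3

Summing gcd(|Δx|,|Δy|) over the edges gives the boundary count: gcd(6,11) + gcd(7,6) + gcd(1,5) = 1+1+1 = 3.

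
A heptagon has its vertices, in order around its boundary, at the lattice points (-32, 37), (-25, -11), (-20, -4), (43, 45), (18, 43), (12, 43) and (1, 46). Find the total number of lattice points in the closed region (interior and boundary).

The shoelace formula gives twice the area as |[(-32)·(-11) − (-25)·37] + [(-25)·(-4) − (-20)·(-11)] + [(-20)·45 − 43·(-4)] + [43·43 − 18·45] + [18·43 − 12·43] + [12·46 − 1·43] + [1·37 − (-32)·46]| = 3744, so the area is 1872.
Along each edge there are gcd(|Δx|,|Δy|)+1 lattice points, so counting each shared vertex once the boundary has gcd(7,48) + gcd(5,7) + gcd(63,49) + gcd(25,2) + gcd(6,0) + gcd(11,3) + gcd(33,9) = 1+1+7+1+6+1+3 = 20.
Pick's theorem gives I = A − B/2 + 1 = 1872 − 20/2 + 1 = 1863, so the closed region contains I + B = 1863 + 20 = 1883 lattice points.

1883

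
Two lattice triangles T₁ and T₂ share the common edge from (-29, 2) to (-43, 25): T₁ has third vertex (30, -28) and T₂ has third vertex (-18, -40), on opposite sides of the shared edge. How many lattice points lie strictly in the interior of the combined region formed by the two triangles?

633

The union is the simple quadrilateral with vertices (-29, 2), (30, -28), (-43, 25), (-18, -40) in order.
The shoelace formula gives twice the area as |((-29)·(-28) − 30·2) + (30·25 − (-43)·(-28)) + ((-43)·(-40) − (-18)·25) + ((-18)·2 − (-29)·(-40))| = 1272, so the area is 636.
Along each edge there are gcd(|Δx|,|Δy|)+1 lattice points, so counting each shared vertex once the boundary has gcd(59,30) + gcd(73,53) + gcd(25,65) + gcd(11,42) = 1+1+5+1 = 8.
By Pick's theorem I = A − B/2 + 1 = 636 − 8/2 + 1 = 633.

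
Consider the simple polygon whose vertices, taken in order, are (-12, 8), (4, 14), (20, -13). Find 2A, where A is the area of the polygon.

528

Using the shoelace formula, 2A = |[(-12)·14 − 4·8] + [4·(-13) − 20·14] + [20·8 − (-12)·(-13)]| = 528, so the area is 264.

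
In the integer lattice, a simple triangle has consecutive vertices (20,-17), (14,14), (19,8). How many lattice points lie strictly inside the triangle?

Using the shoelace formula, 2A = |(20·14 − 14·(-17)) + (14·8 − 19·14) + (19·(-17) − 20·8)| = 119, so the area is 119/2.
Summing gcd(|Δx|,|Δy|) over the edges gives the boundary count: gcd(6,31) + gcd(5,6) + gcd(1,25) = 1+1+1 = 3.
By Pick's theorem A = I + B/2 − 1, so I = 119/2 − 3/2 + 1 = 59.

59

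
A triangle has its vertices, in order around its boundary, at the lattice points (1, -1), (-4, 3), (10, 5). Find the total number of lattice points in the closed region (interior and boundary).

Using the shoelace formula, 2A = |[1·3 − (-4)·(-1)] + [(-4)·5 − 10·3] + [10·(-1) − 1·5]| = 66, so the area is 33.
The number of boundary lattice points is Σ gcd(|Δx|,|Δy|) = gcd(5,4) + gcd(14,2) + gcd(9,6) = 1+2+3 = 6.
Pick's theorem gives I = A − B/2 + 1 = 33 − 6/2 + 1 = 31, so the closed region contains I + B = 31 + 6 = 37 lattice points.

37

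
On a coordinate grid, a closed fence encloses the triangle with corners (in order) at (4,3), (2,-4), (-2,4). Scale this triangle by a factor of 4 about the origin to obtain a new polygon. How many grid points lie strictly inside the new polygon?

Using the shoelace formula, 2A = |(4·(-4) − 2·3) + (2·4 − (-2)·(-4)) + ((-2)·3 − 4·4)| = 44, so the area is 22.
Summing gcd(|Δx|,|Δy|) over the edges gives the boundary count: gcd(2,7) + gcd(4,8) + gcd(6,1) = 1+4+1 = 6.
Scaling by 4 multiplies the area by 4² = 16 (so the new area is 352) and multiplies the boundary lattice-point count by 4, giving 24.
By Pick's theorem, the interior count of the dilated polygon is 352 − 24/2 + 1 = 341.

341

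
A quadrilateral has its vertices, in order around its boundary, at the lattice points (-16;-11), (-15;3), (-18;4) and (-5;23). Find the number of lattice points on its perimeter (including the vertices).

Summing gcd(|Δx|,|Δy|) over the edges gives the boundary count: gcd(1,14) + gcd(3,1) + gcd(13,19) + gcd(11,34) = 1+1+1+1 = 4.

4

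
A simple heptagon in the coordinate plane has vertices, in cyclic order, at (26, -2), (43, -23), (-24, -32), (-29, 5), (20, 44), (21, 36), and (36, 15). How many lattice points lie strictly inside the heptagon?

By the shoelace formula, twice the signed area is |[26·(-23) − 43·(-2)] + [43·(-32) − (-24)·(-23)] + [(-24)·5 − (-29)·(-32)] + [(-29)·44 − 20·5] + [20·36 − 21·44] + [21·15 − 36·36] + [36·(-2) − 26·15]| = 6511, so the area is 6511/2.
Summing gcd(|Δx|,|Δy|) over the edges gives the boundary count: gcd(17,21) + gcd(67,9) + gcd(5,37) + gcd(49,39) + gcd(1,8) + gcd(15,21) + gcd(10,17) = 1+1+1+1+1+3+1 = 9.
Pick's theorem gives I = A − B/2 + 1 = 6511/2 − 9/2 + 1 = 3252.

3252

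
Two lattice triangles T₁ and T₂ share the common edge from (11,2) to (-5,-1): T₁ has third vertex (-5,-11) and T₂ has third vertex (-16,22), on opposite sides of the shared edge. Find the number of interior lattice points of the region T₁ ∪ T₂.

The union is the simple quadrilateral with vertices (11,2), (-5,-11), (-5,-1), (-16,22) in order.
Using the shoelace formula, 2A = |(11·(-11) − (-5)·2) + ((-5)·(-1) − (-5)·(-11)) + ((-5)·22 − (-16)·(-1)) + ((-16)·2 − 11·22)| = 561, so the area is 561/2.
Along each edge there are gcd(|Δx|,|Δy|)+1 lattice points, so counting each shared vertex once the boundary has gcd(16,13) + gcd(0,10) + gcd(11,23) + gcd(27,20) = 1+10+1+1 = 13.
By Pick's theorem I = A − B/2 + 1 = 561/2 − 13/2 + 1 = 275.

275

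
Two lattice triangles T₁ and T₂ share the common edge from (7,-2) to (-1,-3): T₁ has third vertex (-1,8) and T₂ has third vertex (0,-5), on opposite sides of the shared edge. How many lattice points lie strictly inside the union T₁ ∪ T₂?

46

The union is the simple quadrilateral with vertices (7,-2), (-1,8), (-1,-3), (0,-5) in order.
The shoelace formula gives twice the area as |(7·8 − (-1)·(-2)) + ((-1)·(-3) − (-1)·8) + ((-1)·(-5) − 0·(-3)) + (0·(-2) − 7·(-5))| = 105, so the area is 105/2.
Summing gcd(|Δx|,|Δy|) over the edges gives the boundary count: gcd(8,10) + gcd(0,11) + gcd(1,2) + gcd(7,3) = 2+11+1+1 = 15.
By Pick's theorem I = A − B/2 + 1 = 105/2 − 15/2 + 1 = 46.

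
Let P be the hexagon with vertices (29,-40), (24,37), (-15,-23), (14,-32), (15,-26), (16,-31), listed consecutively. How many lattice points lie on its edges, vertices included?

Along each edge there are gcd(|Δx|,|Δy|)+1 lattice points, so counting each shared vertex once the boundary has gcd(5,77) + gcd(39,60) + gcd(29,9) + gcd(1,6) + gcd(1,5) + gcd(13,9) = 1+3+1+1+1+1 = 8.

8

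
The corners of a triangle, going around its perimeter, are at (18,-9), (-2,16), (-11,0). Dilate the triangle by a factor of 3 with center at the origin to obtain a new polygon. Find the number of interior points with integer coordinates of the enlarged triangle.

2443

Using the shoelace formula, 2A = |(18·16 − (-2)·(-9)) + ((-2)·0 − (-11)·16) + ((-11)·(-9) − 18·0)| = 545, so the area is 272.5.
The number of boundary lattice points is Σ gcd(|Δx|,|Δy|) = gcd(20,25) + gcd(9,16) + gcd(29,9) = 5+1+1 = 7.
Scaling by 3 multiplies the area by 3² = 9 (so the new area is 2452.5) and multiplies the boundary lattice-point count by 3, giving 21.
By Pick's theorem, the interior count of the dilated polygon is 2452.5 − 21/2 + 1 = 2443.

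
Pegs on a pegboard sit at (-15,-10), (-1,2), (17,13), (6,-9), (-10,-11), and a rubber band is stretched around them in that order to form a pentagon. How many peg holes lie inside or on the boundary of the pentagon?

The shoelace formula gives twice the area as |[(-15)·2 − (-1)·(-10)] + [(-1)·13 − 17·2] + [17·(-9) − 6·13] + [6·(-11) − (-10)·(-9)] + [(-10)·(-10) − (-15)·(-11)]| = 539, so the area is 539/2.
The number of boundary lattice points is Σ gcd(|Δx|,|Δy|) = gcd(14,12) + gcd(18,11) + gcd(11,22) + gcd(16,2) + gcd(5,1) = 2+1+11+2+1 = 17.
Pick's theorem gives I = A − B/2 + 1 = 539/2 − 17/2 + 1 = 262, so the closed region contains I + B = 262 + 17 = 279 lattice points.

279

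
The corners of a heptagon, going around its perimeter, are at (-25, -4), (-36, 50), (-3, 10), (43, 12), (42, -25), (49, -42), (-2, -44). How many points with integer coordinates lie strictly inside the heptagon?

3757

Using the shoelace formula, 2A = |[(-25)·50 − (-36)·(-4)] + [(-36)·10 − (-3)·50] + [(-3)·12 − 43·10] + [43·(-25) − 42·12] + [42·(-42) − 49·(-25)] + [49·(-44) − (-2)·(-42)] + [(-2)·(-4) − (-25)·(-44)]| = 7520, so the area is 3760.
The number of boundary lattice points is Σ gcd(|Δx|,|Δy|) = gcd(11,54) + gcd(33,40) + gcd(46,2) + gcd(1,37) + gcd(7,17) + gcd(51,2) + gcd(23,40) = 1+1+2+1+1+1+1 = 8.
By Pick's theorem A = I + B/2 − 1, so I = 3760 − 8/2 + 1 = 3757.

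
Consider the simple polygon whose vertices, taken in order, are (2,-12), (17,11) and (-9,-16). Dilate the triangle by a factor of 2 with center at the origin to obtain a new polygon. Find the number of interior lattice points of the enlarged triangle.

384

By the shoelace formula, twice the signed area is |(2·11 − 17·(-12)) + (17·(-16) − (-9)·11) + ((-9)·(-12) − 2·(-16))| = 193, so the area is 193/2.
The number of boundary lattice points is Σ gcd(|Δx|,|Δy|) = gcd(15,23) + gcd(26,27) + gcd(11,4) = 1+1+1 = 3.
Scaling by 2 multiplies the area by 2² = 4 (so the new area is 386) and multiplies the boundary lattice-point count by 2, giving 6.
By Pick's theorem, the interior count of the dilated polygon is 386 − 6/2 + 1 = 384.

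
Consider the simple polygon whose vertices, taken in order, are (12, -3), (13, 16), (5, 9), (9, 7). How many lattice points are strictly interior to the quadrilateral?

Using the shoelace formula, 2A = |[12·16 − 13·(-3)] + [13·9 − 5·16] + [5·7 − 9·9] + [9·(-3) − 12·7]| = 111, so the area is 111/2.
Summing gcd(|Δx|,|Δy|) over the edges gives the boundary count: gcd(1,19) + gcd(8,7) + gcd(4,2) + gcd(3,10) = 1+1+2+1 = 5.
Pick's theorem gives I = A − B/2 + 1 = 111/2 − 5/2 + 1 = 54.

54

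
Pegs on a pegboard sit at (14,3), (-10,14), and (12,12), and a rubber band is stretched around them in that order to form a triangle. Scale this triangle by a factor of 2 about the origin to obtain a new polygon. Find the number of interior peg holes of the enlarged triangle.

The shoelace formula gives twice the area as |(14·14 − (-10)·3) + ((-10)·12 − 12·14) + (12·3 − 14·12)| = 194, so the area is 97.
Summing gcd(|Δx|,|Δy|) over the edges gives the boundary count: gcd(24,11) + gcd(22,2) + gcd(2,9) = 1+2+1 = 4.
Scaling by 2 multiplies the area by 2² = 4 (so the new area is 388) and multiplies the boundary lattice-point count by 2, giving 8.
By Pick's theorem, the interior count of the dilated polygon is 388 − 8/2 + 1 = 385.

385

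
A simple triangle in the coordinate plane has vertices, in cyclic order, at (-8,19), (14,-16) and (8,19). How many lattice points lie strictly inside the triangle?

272

Using the shoelace formula, 2A = |[(-8)·(-16) − 14·19] + [14·19 − 8·(-16)] + [8·19 − (-8)·19]| = 560, so the area is 280.
Along each edge there are gcd(|Δx|,|Δy|)+1 lattice points, so counting each shared vertex once the boundary has gcd(22,35) + gcd(6,35) + gcd(16,0) = 1+1+16 = 18.
By Pick's theorem A = I + B/2 − 1, so I = 280 − 18/2 + 1 = 272.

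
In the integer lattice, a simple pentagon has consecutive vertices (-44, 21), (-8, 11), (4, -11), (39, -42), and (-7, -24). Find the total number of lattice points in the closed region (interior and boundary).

1227

By the shoelace formula, twice the signed area is |[(-44)·11 − (-8)·21] + [(-8)·(-11) − 4·11] + [4·(-42) − 39·(-11)] + [39·(-24) − (-7)·(-42)] + [(-7)·21 − (-44)·(-24)]| = 2444, so the area is 1222.
Summing gcd(|Δx|,|Δy|) over the edges gives the boundary count: gcd(36,10) + gcd(12,22) + gcd(35,31) + gcd(46,18) + gcd(37,45) = 2+2+1+2+1 = 8.
Pick's theorem gives I = A − B/2 + 1 = 1222 − 8/2 + 1 = 1219, so the closed region contains I + B = 1219 + 8 = 1227 lattice points.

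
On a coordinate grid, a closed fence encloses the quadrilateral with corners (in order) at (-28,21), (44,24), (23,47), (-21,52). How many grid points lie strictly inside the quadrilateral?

The shoelace formula gives twice the area as |[(-28)·24 − 44·21] + [44·47 − 23·24] + [23·52 − (-21)·47] + [(-21)·21 − (-28)·52]| = 3118, so the area is 1559.
Summing gcd(|Δx|,|Δy|) over the edges gives the boundary count: gcd(72,3) + gcd(21,23) + gcd(44,5) + gcd(7,31) = 3+1+1+1 = 6.
Pick's theorem gives I = A − B/2 + 1 = 1559 − 6/2 + 1 = 1557.

1557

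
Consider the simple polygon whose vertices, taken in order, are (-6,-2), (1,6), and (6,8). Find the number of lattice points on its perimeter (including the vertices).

The number of boundary lattice points is Σ gcd(|Δx|,|Δy|) = gcd(7,8) + gcd(5,2) + gcd(12,10) = 1+1+2 = 4.

4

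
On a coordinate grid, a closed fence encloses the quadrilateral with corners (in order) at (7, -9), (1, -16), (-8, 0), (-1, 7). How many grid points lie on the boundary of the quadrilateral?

Along each edge there are gcd(|Δx|,|Δy|)+1 lattice points, so counting each shared vertex once the boundary has gcd(6,7) + gcd(9,16) + gcd(7,7) + gcd(8,16) = 1+1+7+8 = 17.

17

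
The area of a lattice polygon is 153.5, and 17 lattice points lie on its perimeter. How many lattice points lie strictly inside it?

146

From Pick's theorem, I = A − B/2 + 1 = 153.5 − 17/2 + 1 = 146.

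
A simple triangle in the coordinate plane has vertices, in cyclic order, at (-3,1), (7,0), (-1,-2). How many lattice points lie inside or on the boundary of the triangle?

Using the shoelace formula, 2A = |((-3)·0 − 7·1) + (7·(-2) − (-1)·0) + ((-1)·1 − (-3)·(-2))| = 28, so the area is 14.
The number of boundary lattice points is Σ gcd(|Δx|,|Δy|) = gcd(10,1) + gcd(8,2) + gcd(2,3) = 1+2+1 = 4.
Pick's theorem gives I = A − B/2 + 1 = 14 − 4/2 + 1 = 13, so the closed region contains I + B = 13 + 4 = 17 lattice points.

17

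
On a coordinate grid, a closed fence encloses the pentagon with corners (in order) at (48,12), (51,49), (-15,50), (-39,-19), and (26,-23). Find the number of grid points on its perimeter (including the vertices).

7

Along each edge there are gcd(|Δx|,|Δy|)+1 lattice points, so counting each shared vertex once the boundary has gcd(3,37) + gcd(66,1) + gcd(24,69) + gcd(65,4) + gcd(22,35) = 1+1+3+1+1 = 7.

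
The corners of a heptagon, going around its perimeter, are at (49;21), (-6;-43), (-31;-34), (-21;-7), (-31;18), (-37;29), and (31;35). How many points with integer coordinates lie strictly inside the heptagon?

Using the shoelace formula, 2A = |[49·(-43) − (-6)·21] + [(-6)·(-34) − (-31)·(-43)] + [(-31)·(-7) − (-21)·(-34)] + [(-21)·18 − (-31)·(-7)] + [(-31)·29 − (-37)·18] + [(-37)·35 − 31·29] + [31·21 − 49·35]| = 7693, so the area is 3846.5.
Summing gcd(|Δx|,|Δy|) over the edges gives the boundary count: gcd(55,64) + gcd(25,9) + gcd(10,27) + gcd(10,25) + gcd(6,11) + gcd(68,6) + gcd(18,14) = 1+1+1+5+1+2+2 = 13.
By Pick's theorem A = I + B/2 − 1, so I = 3846.5 − 13/2 + 1 = 3841.

3841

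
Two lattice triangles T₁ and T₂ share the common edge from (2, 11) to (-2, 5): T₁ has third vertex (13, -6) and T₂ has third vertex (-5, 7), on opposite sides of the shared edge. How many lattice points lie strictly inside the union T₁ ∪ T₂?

79

The union is the simple quadrilateral with vertices (2, 11), (13, -6), (-2, 5), (-5, 7) in order.
By the shoelace formula, twice the signed area is |[2·(-6) − 13·11] + [13·5 − (-2)·(-6)] + [(-2)·7 − (-5)·5] + [(-5)·11 − 2·7]| = 160, so the area is 80.
Summing gcd(|Δx|,|Δy|) over the edges gives the boundary count: gcd(11,17) + gcd(15,11) + gcd(3,2) + gcd(7,4) = 1+1+1+1 = 4.
By Pick's theorem I = A − B/2 + 1 = 80 − 4/2 + 1 = 79.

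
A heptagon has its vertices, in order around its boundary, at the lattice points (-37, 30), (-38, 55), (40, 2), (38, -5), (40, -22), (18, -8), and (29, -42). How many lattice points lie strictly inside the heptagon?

Using the shoelace formula, 2A = |((-37)·55 − (-38)·30) + ((-38)·2 − 40·55) + (40·(-5) − 38·2) + (38·(-22) − 40·(-5)) + (40·(-8) − 18·(-22)) + (18·(-42) − 29·(-8)) + (29·30 − (-37)·(-42))| = 5215, so the area is 2607.5.
The number of boundary lattice points is Σ gcd(|Δx|,|Δy|) = gcd(1,25) + gcd(78,53) + gcd(2,7) + gcd(2,17) + gcd(22,14) + gcd(11,34) + gcd(66,72) = 1+1+1+1+2+1+6 = 13.
Pick's theorem gives I = A − B/2 + 1 = 2607.5 − 13/2 + 1 = 2602.

2602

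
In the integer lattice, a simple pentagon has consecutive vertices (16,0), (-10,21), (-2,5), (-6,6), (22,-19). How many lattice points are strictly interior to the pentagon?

Using the shoelace formula, 2A = |[16·21 − (-10)·0] + [(-10)·5 − (-2)·21] + [(-2)·6 − (-6)·5] + [(-6)·(-19) − 22·6] + [22·0 − 16·(-19)]| = 632, so the area is 316.
Along each edge there are gcd(|Δx|,|Δy|)+1 lattice points, so counting each shared vertex once the boundary has gcd(26,21) + gcd(8,16) + gcd(4,1) + gcd(28,25) + gcd(6,19) = 1+8+1+1+1 = 12.
Pick's theorem gives I = A − B/2 + 1 = 316 − 12/2 + 1 = 311.

311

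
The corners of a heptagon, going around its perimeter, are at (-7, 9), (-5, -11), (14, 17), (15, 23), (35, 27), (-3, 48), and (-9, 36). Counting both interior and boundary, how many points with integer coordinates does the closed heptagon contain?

Using the shoelace formula, 2A = |[(-7)·(-11) − (-5)·9] + [(-5)·17 − 14·(-11)] + [14·23 − 15·17] + [15·27 − 35·23] + [35·48 − (-3)·27] + [(-3)·36 − (-9)·48] + [(-9)·9 − (-7)·36]| = 2114, so the area is 1057.
The number of boundary lattice points is Σ gcd(|Δx|,|Δy|) = gcd(2,20) + gcd(19,28) + gcd(1,6) + gcd(20,4) + gcd(38,21) + gcd(6,12) + gcd(2,27) = 2+1+1+4+1+6+1 = 16.
Pick's theorem gives I = A − B/2 + 1 = 1057 − 16/2 + 1 = 1050, so the closed region contains I + B = 1050 + 16 = 1066 lattice points.

1066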